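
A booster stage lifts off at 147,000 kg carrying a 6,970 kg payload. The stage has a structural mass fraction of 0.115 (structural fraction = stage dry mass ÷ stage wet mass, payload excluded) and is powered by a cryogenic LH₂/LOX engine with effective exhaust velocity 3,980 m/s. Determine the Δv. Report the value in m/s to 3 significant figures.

Δv ≈ 7370 m/s

Stage wet mass = m₀ − payload = 147,000 − 6,970 = 140,030 kg.
Stage dry mass = ε × stage wet mass = 0.115 × 140,030 = 16,103.5 kg.
Burnout mass m_f = stage dry + payload = 16,103.5 + 6,970 = 23,073.5 kg.
By the Tsiolkovsky rocket equation, Δv = v_e · ln(147,000/23,073.5) = 3980.0 × ln(6.371) = 3980.0 × 1.8517 ≈ 7370 m/s.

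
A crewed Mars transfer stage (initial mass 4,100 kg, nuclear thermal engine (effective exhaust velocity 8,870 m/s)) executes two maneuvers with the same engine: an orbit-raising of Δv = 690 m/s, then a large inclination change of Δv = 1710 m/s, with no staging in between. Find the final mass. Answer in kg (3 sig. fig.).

final mass ≈ 3130 kg

After the first burn: m = 4100 × exp(−690/8870.0) = 4100 × 0.92516 = 3,793.16 kg.
After the second burn: m = 3,793.16 × exp(−1710/8870.0) = 3,793.16 × 0.82466 = 3,128.07 kg.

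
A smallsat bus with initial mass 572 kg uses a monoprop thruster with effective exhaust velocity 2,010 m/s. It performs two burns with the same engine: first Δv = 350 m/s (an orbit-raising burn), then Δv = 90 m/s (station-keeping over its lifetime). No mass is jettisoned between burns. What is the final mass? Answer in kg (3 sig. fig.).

After the first burn: m = 572 × exp(−350/2010.0) = 572 × 0.84019 = 480.589 kg.
After the second burn: m = 480.589 × exp(−90/2010.0) = 480.589 × 0.95621 = 459.544 kg.

final mass ≈ 460 kg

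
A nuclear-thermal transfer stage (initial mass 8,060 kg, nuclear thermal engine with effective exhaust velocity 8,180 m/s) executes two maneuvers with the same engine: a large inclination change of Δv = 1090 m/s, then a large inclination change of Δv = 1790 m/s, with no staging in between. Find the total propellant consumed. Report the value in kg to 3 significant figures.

total propellant consumed ≈ 2390 kg

After the first burn: m = 8060 × exp(−1090/8180.0) = 8060 × 0.87524 = 7,054.43 kg.
After the second burn: m = 7,054.43 × exp(−1790/8180.0) = 7,054.43 × 0.80346 = 5,667.95 kg.
Total propellant = m₀ − m_final = 8060 − 5,667.95 = 2,392.05 kg.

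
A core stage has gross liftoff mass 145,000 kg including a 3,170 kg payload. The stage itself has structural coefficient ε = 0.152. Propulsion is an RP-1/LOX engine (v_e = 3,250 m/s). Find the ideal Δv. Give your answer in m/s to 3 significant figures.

Δv ≈ 5750 m/s

Stage wet mass = m₀ − payload = 145,000 − 3,170 = 141,830 kg.
Stage dry mass = ε × stage wet mass = 0.152 × 141,830 = 21,558.2 kg.
Burnout mass m_f = stage dry + payload = 21,558.2 + 3,170 = 24,728.2 kg.
Δv = v_e · ln(145,000/24,728.2) = 3250.0 × ln(5.864) = 3250.0 × 1.7688 ≈ 5749 m/s.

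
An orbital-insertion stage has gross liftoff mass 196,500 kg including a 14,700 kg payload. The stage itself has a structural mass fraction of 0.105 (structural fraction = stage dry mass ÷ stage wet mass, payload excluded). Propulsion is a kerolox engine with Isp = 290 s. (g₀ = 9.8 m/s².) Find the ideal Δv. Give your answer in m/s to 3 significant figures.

Stage wet mass = m₀ − payload = 196,500 − 14,700 = 181,800 kg.
Stage dry mass = ε × stage wet mass = 0.105 × 181,800 = 19,089 kg.
Burnout mass m_f = stage dry + payload = 19,089 + 14,700 = 33,789 kg.
v_e = Isp · g₀ = 290 × 9.8 = 2842.0 m/s.
By the Tsiolkovsky rocket equation, Δv = v_e · ln(196,500/33,789) = 2842.0 × ln(5.816) = 2842.0 × 1.7605 ≈ 5003 m/s.

Δv ≈ 5000 m/s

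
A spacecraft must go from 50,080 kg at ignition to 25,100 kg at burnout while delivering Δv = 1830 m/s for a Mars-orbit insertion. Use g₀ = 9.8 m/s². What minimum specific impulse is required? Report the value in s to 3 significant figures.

Isp ≈ 270 s

ln(m₀/m_f) = ln(50080/25100) = ln(1.995) = 0.6908.
Using Δv = v_e ln(m₀/m_f): v_e = Δv / ln(m₀/m_f) = 1830 / 0.6908 = 2649.3 m/s.
Isp = v_e / g₀ = 2649.3 / 9.8 = 270.3 s.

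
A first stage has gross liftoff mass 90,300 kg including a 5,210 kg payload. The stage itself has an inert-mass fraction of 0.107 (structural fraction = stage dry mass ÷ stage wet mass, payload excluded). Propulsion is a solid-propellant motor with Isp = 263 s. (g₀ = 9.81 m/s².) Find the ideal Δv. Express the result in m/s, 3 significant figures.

Δv ≈ 4750 m/s

Stage wet mass = m₀ − payload = 90,300 − 5,210 = 85,090 kg.
Stage dry mass = ε × stage wet mass = 0.107 × 85,090 = 9,104.63 kg.
Burnout mass m_f = stage dry + payload = 9,104.63 + 5,210 = 14,314.63 kg.
v_e = Isp · g₀ = 263 × 9.81 = 2580.0 m/s.
From the ideal rocket equation, Δv = v_e · ln(90,300/14,314.63) = 2580.0 × ln(6.308) = 2580.0 × 1.8419 ≈ 4752 m/s.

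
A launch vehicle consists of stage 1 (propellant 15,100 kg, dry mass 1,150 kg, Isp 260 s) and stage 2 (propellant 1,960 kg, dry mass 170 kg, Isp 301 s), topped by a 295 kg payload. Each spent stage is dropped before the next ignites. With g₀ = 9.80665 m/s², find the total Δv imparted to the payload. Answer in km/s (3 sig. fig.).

Ignition mass of stage 1 = 15,100+1,150 + 1,960+170 + 295 = 18,675 kg.
Stage 1: m₀ = 18,675 kg, m_f = 18,675 − 15,100 = 3,575 kg; Δv = 260×9.80665×ln(5.224) = 2549.7×1.6532 ≈ 4215 m/s.
Stage 2: m₀ = 2,425 kg, m_f = 2,425 − 1,960 = 465 kg; Δv = 301×9.80665×ln(5.215) = 2951.8×1.6515 ≈ 4875 m/s.
Total Δv = 4215 + 4875 = 9090 m/s.

Δv ≈ 9.09 km/s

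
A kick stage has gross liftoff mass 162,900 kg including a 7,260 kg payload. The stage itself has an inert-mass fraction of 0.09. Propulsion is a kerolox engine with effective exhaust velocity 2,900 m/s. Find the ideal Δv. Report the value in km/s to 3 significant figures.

Δv ≈ 5.90 km/s

Stage wet mass = m₀ − payload = 162,900 − 7,260 = 155,640 kg.
Stage dry mass = ε × stage wet mass = 0.09 × 155,640 = 14,007.6 kg.
Burnout mass m_f = stage dry + payload = 14,007.6 + 7,260 = 21,267.6 kg.
Δv = v_e · ln(162,900/21,267.6) = 2900.0 × ln(7.66) = 2900.0 × 2.0360 ≈ 5904 m/s.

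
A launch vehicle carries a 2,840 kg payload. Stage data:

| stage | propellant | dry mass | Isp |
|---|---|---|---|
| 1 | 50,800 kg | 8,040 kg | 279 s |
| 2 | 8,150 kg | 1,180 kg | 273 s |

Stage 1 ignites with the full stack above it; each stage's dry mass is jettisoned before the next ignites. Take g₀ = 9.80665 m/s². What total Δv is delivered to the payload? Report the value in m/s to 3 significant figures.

Δv ≈ 6400 m/s

Ignition mass of stage 1 = 50,800+8,040 + 8,150+1,180 + 2,840 = 71,010 kg.
Stage 1: m₀ = 71,010 kg, m_f = 71,010 − 50,800 = 20,210 kg; Δv = 279×9.80665×ln(3.514) = 2736.1×1.2566 ≈ 3438 m/s.
Stage 2: m₀ = 12,170 kg, m_f = 12,170 − 8,150 = 4,020 kg; Δv = 273×9.80665×ln(3.027) = 2677.2×1.1077 ≈ 2966 m/s.
Total Δv = 3438 + 2966 = 6404 m/s.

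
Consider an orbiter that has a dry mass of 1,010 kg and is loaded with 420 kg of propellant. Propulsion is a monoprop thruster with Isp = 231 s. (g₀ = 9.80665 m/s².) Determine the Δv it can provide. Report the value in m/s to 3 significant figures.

v_e = Isp · g₀ = 231 × 9.80665 = 2265.3 m/s.
m₀ = m_dry + m_prop = 1,010 + 420 = 1,430 kg.
By the Tsiolkovsky rocket equation, Δv = v_e · ln(m₀/m_f) = 2265.3 × ln(1.416) = 2265.3 × 0.3477 ≈ 787.7 m/s.

Δv ≈ 788 m/s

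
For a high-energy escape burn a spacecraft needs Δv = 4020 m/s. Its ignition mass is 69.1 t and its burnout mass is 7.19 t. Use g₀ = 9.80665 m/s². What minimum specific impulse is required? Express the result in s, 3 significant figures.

ln(m₀/m_f) = ln(69100/7190) = ln(9.611) = 2.2629.
Using Δv = v_e ln(m₀/m_f): v_e = Δv / ln(m₀/m_f) = 4020 / 2.2629 = 1776.5 m/s.
Isp = v_e / g₀ = 1776.5 / 9.80665 = 181.2 s.

Isp ≈ 181 s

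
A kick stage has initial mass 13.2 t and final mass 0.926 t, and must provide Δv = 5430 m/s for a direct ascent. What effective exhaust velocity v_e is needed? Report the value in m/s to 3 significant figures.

ln(m₀/m_f) = ln(13200/926) = ln(14.25) = 2.6571.
From the ideal rocket equation, v_e = Δv / ln(m₀/m_f) = 5430 / 2.6571 = 2043.6 m/s.

v_e ≈ 2040 m/s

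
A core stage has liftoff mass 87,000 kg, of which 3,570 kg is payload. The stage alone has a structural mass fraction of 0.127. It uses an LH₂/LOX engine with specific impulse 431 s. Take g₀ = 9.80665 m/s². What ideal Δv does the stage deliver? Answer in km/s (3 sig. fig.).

Δv ≈ 7.67 km/s

Stage wet mass = m₀ − payload = 87,000 − 3,570 = 83,430 kg.
Stage dry mass = ε × stage wet mass = 0.127 × 83,430 = 10,595.6 kg.
Burnout mass m_f = stage dry + payload = 10,595.6 + 3,570 = 14,165.6 kg.
v_e = Isp · g₀ = 431 × 9.80665 = 4226.7 m/s.
Using Δv = v_e ln(m₀/m_f): Δv = v_e · ln(87,000/14,165.6) = 4226.7 × ln(6.142) = 4226.7 × 1.8151 ≈ 7672 m/s.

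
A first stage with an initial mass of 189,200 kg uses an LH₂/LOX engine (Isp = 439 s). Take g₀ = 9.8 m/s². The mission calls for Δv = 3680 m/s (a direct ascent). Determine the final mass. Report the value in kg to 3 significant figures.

final mass ≈ 80400 kg

v_e = Isp · g₀ = 439 × 9.8 = 4302.2 m/s.
Rocket equation: m₀/m_f = exp(Δv / v_e) = exp(3680 / 4302.2) = exp(0.8554) = 2.3523.
m_f = m₀ / 2.3523 = 189,200 / 2.3523 = 80,431.9 kg.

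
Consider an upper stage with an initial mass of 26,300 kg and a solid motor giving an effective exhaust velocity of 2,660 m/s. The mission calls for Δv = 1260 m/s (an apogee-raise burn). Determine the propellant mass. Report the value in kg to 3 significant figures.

m₀/m_f = exp(Δv / v_e) = exp(1260 / 2660.0) = exp(0.4737) = 1.6059.
m_f = 26,300 / 1.6059 = 16,377.1 kg, so propellant = m₀ − m_f = 26,300 − 16,377.1 = 9,922.9 kg.

propellant mass ≈ 9920 kg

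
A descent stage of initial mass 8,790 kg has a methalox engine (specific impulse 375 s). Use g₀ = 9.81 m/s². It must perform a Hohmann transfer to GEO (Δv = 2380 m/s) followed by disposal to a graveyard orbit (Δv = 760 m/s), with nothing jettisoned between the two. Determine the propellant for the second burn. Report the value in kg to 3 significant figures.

v_e = Isp · g₀ = 375 × 9.81 = 3678.8 m/s.
After the first burn: m = 8790 × exp(−2380/3678.8) = 8790 × 0.52364 = 4,602.8 kg.
After the second burn: m = 4,602.8 × exp(−760/3678.8) = 4,602.8 × 0.81335 = 3,743.69 kg.
Second-burn propellant = 4,602.8 − 3,743.69 = 859.11 kg.

propellant for the second burn ≈ 859 kg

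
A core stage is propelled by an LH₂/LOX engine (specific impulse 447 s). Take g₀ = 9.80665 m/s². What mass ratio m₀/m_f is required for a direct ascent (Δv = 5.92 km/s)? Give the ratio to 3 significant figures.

mass ratio ≈ 3.86

v_e = Isp · g₀ = 447 × 9.80665 = 4383.6 m/s.
Rocket equation: m₀/m_f = exp(Δv / v_e) = exp(5920 / 4383.6) = exp(1.3505) = 3.8593.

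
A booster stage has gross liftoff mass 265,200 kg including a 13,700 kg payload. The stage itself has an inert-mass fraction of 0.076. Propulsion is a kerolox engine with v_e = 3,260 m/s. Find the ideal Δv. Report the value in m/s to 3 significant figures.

Stage wet mass = m₀ − payload = 265,200 − 13,700 = 251,500 kg.
Stage dry mass = ε × stage wet mass = 0.076 × 251,500 = 19,114 kg.
Burnout mass m_f = stage dry + payload = 19,114 + 13,700 = 32,814 kg.
From the ideal rocket equation, Δv = v_e · ln(265,200/32,814) = 3260.0 × ln(8.082) = 3260.0 × 2.0896 ≈ 6812 m/s.

Δv ≈ 6810 m/s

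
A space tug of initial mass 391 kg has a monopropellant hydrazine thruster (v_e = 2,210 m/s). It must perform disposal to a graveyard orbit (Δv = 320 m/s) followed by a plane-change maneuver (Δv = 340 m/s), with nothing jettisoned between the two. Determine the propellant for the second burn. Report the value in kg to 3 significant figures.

After the first burn: m = 391 × exp(−320/2210.0) = 391 × 0.86520 = 338.293 kg.
After the second burn: m = 338.293 × exp(−340/2210.0) = 338.293 × 0.85740 = 290.052 kg.
Second-burn propellant = 338.293 − 290.052 = 48.241 kg.

propellant for the second burn ≈ 48.2 kg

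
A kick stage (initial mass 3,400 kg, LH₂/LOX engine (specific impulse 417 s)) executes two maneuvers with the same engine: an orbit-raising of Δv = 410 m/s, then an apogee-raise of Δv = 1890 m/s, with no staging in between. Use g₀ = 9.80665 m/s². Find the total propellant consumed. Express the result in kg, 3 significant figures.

total propellant consumed ≈ 1460 kg

v_e = Isp · g₀ = 417 × 9.80665 = 4089.4 m/s.
After the first burn: m = 3400 × exp(−410/4089.4) = 3400 × 0.90460 = 3,075.64 kg.
After the second burn: m = 3,075.64 × exp(−1890/4089.4) = 3,075.64 × 0.62991 = 1,937.38 kg.
Total propellant = m₀ − m_final = 3400 − 1,937.38 = 1,462.62 kg.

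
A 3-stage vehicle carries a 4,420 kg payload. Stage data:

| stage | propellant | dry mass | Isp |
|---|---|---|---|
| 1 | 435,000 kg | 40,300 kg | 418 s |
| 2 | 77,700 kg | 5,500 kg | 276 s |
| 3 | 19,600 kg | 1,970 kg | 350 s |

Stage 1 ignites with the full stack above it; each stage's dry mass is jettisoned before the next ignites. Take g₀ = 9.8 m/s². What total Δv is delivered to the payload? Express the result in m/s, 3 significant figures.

Δv ≈ 13800 m/s

Ignition mass of stage 1 = 435,000+40,300 + 77,700+5,500 + 19,600+1,970 + 4,420 = 584,490 kg.
Stage 1: m₀ = 584,490 kg, m_f = 584,490 − 435,000 = 149,490 kg; Δv = 418×9.8×ln(3.91) = 4096.4×1.3635 ≈ 5585 m/s.
Stage 2: m₀ = 109,190 kg, m_f = 109,190 − 77,700 = 31,490 kg; Δv = 276×9.8×ln(3.467) = 2704.8×1.2434 ≈ 3363 m/s.
Stage 3: m₀ = 25,990 kg, m_f = 25,990 − 19,600 = 6,390 kg; Δv = 350×9.8×ln(4.067) = 3430.0×1.4030 ≈ 4812 m/s.
Total Δv = 5585 + 3363 + 4812 = 13760 m/s.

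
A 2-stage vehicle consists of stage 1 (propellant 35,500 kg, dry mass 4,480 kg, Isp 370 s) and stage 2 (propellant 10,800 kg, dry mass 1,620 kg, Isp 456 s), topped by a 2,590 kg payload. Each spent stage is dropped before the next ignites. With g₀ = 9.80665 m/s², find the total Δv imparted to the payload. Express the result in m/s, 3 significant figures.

Ignition mass of stage 1 = 35,500+4,480 + 10,800+1,620 + 2,590 = 54,990 kg.
Stage 1: m₀ = 54,990 kg, m_f = 54,990 − 35,500 = 19,490 kg; Δv = 370×9.80665×ln(2.821) = 3628.5×1.0372 ≈ 3764 m/s.
Stage 2: m₀ = 15,010 kg, m_f = 15,010 − 10,800 = 4,210 kg; Δv = 456×9.80665×ln(3.565) = 4471.8×1.2713 ≈ 5685 m/s.
Total Δv = 3764 + 5685 = 9449 m/s.

Δv ≈ 9450 m/s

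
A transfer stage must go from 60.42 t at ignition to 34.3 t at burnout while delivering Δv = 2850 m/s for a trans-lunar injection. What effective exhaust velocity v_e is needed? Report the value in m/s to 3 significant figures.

ln(m₀/m_f) = ln(60420/34300) = ln(1.762) = 0.5662.
v_e = Δv / ln(m₀/m_f) = 2850 / 0.5662 = 5033.8 m/s.

v_e ≈ 5030 m/s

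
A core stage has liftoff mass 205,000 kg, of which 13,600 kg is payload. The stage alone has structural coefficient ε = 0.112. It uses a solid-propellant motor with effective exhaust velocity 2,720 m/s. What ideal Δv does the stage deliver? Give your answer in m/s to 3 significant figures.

Stage wet mass = m₀ − payload = 205,000 − 13,600 = 191,400 kg.
Stage dry mass = ε × stage wet mass = 0.112 × 191,400 = 21,436.8 kg.
Burnout mass m_f = stage dry + payload = 21,436.8 + 13,600 = 35,036.8 kg.
From the ideal rocket equation, Δv = v_e · ln(205,000/35,036.8) = 2720.0 × ln(5.851) = 2720.0 × 1.7666 ≈ 4805 m/s.

Δv ≈ 4810 m/s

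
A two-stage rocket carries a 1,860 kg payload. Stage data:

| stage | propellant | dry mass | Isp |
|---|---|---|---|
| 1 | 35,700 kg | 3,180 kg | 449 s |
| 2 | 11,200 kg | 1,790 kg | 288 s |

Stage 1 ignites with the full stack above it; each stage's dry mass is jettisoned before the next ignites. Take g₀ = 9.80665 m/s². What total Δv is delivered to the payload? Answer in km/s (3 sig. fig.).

Ignition mass of stage 1 = 35,700+3,180 + 11,200+1,790 + 1,860 = 53,730 kg.
Stage 1: m₀ = 53,730 kg, m_f = 53,730 − 35,700 = 18,030 kg; Δv = 449×9.80665×ln(2.98) = 4403.2×1.0919 ≈ 4808 m/s.
Stage 2: m₀ = 14,850 kg, m_f = 14,850 − 11,200 = 3,650 kg; Δv = 288×9.80665×ln(4.068) = 2824.3×1.4033 ≈ 3963 m/s.
Total Δv = 4808 + 3963 = 8771 m/s.

Δv ≈ 8.77 km/s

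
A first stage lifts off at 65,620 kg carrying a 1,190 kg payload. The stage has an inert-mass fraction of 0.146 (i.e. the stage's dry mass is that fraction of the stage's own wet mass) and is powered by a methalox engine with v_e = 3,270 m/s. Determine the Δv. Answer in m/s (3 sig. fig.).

Stage wet mass = m₀ − payload = 65,620 − 1,190 = 64,430 kg.
Stage dry mass = ε × stage wet mass = 0.146 × 64,430 = 9,406.78 kg.
Burnout mass m_f = stage dry + payload = 9,406.78 + 1,190 = 10,596.78 kg.
From the ideal rocket equation, Δv = v_e · ln(65,620/10,596.78) = 3270.0 × ln(6.192) = 3270.0 × 1.8233 ≈ 5962 m/s.

Δv ≈ 5960 m/s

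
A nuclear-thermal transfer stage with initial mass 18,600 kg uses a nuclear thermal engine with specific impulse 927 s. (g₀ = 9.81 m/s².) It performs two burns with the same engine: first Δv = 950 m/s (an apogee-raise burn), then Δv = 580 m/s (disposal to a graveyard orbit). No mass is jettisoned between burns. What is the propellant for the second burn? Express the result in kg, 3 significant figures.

propellant for the second burn ≈ 1040 kg

v_e = Isp · g₀ = 927 × 9.81 = 9093.9 m/s.
After the first burn: m = 18600 × exp(−950/9093.9) = 18600 × 0.90081 = 16,755.1 kg.
After the second burn: m = 16,755.1 × exp(−580/9093.9) = 16,755.1 × 0.93821 = 15,719.8 kg.
Second-burn propellant = 16,755.1 − 15,719.8 = 1,035.3 kg.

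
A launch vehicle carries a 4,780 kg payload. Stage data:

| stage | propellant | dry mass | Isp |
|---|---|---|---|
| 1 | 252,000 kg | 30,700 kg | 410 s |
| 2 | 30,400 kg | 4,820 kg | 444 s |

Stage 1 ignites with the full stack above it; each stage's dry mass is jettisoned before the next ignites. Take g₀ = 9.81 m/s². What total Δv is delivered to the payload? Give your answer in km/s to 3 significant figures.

Δv ≈ 12.3 km/s

Ignition mass of stage 1 = 252,000+30,700 + 30,400+4,820 + 4,780 = 322,700 kg.
Stage 1: m₀ = 322,700 kg, m_f = 322,700 − 252,000 = 70,700 kg; Δv = 410×9.81×ln(4.564) = 4022.1×1.5183 ≈ 6107 m/s.
Stage 2: m₀ = 40,000 kg, m_f = 40,000 − 30,400 = 9,600 kg; Δv = 444×9.81×ln(4.167) = 4355.6×1.4271 ≈ 6216 m/s.
Total Δv = 6107 + 6216 = 12323 m/s.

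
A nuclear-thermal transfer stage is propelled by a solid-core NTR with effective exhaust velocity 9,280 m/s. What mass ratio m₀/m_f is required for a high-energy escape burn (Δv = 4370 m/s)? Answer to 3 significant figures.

mass ratio ≈ 1.60

m₀/m_f = exp(Δv / v_e) = exp(4370 / 9280.0) = exp(0.4709) = 1.6014.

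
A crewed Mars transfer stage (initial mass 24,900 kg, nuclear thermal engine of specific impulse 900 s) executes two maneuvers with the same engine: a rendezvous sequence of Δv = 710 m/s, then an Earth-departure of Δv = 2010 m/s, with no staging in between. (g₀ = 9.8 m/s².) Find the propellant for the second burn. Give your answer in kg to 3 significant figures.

propellant for the second burn ≈ 4680 kg

v_e = Isp · g₀ = 900 × 9.8 = 8820.0 m/s.
After the first burn: m = 24900 × exp(−710/8820.0) = 24900 × 0.92266 = 22,974.2 kg.
After the second burn: m = 22,974.2 × exp(−2010/8820.0) = 22,974.2 × 0.79621 = 18,292.3 kg.
Second-burn propellant = 22,974.2 − 18,292.3 = 4,681.9 kg.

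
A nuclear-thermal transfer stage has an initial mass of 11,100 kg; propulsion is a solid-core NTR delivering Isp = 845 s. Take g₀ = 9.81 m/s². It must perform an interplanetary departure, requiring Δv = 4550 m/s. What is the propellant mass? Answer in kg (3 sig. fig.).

v_e = Isp · g₀ = 845 × 9.81 = 8289.5 m/s.
Rocket equation: m₀/m_f = exp(Δv / v_e) = exp(4550 / 8289.5) = exp(0.5489) = 1.7313.
m_f = 11,100 / 1.7313 = 6,411.37 kg, so propellant = m₀ − m_f = 11,100 − 6,411.37 = 4,688.63 kg.

propellant mass ≈ 4690 kg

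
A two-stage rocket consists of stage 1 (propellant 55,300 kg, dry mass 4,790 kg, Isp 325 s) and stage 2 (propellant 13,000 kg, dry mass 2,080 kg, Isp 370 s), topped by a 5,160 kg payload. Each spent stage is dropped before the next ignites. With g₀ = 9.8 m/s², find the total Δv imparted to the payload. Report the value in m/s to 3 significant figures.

Δv ≈ 7440 m/s

Ignition mass of stage 1 = 55,300+4,790 + 13,000+2,080 + 5,160 = 80,330 kg.
Stage 1: m₀ = 80,330 kg, m_f = 80,330 − 55,300 = 25,030 kg; Δv = 325×9.8×ln(3.209) = 3185.0×1.1661 ≈ 3714 m/s.
Stage 2: m₀ = 20,240 kg, m_f = 20,240 − 13,000 = 7,240 kg; Δv = 370×9.8×ln(2.796) = 3626.0×1.0280 ≈ 3728 m/s.
Total Δv = 3714 + 3728 = 7442 m/s.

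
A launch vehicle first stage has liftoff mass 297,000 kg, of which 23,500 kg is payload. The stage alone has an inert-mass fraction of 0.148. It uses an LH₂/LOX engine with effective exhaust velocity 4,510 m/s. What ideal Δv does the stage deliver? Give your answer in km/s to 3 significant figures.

Δv ≈ 6.92 km/s

Stage wet mass = m₀ − payload = 297,000 − 23,500 = 273,500 kg.
Stage dry mass = ε × stage wet mass = 0.148 × 273,500 = 40,478 kg.
Burnout mass m_f = stage dry + payload = 40,478 + 23,500 = 63,978 kg.
Δv = v_e · ln(297,000/63,978) = 4510.0 × ln(4.642) = 4510.0 × 1.5352 ≈ 6924 m/s.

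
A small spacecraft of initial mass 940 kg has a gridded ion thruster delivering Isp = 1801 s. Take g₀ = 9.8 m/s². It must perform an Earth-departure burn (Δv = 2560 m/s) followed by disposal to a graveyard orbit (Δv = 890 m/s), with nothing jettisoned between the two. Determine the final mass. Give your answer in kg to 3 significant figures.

v_e = Isp · g₀ = 1801 × 9.8 = 17649.8 m/s.
After the first burn: m = 940 × exp(−2560/17649.8) = 940 × 0.86498 = 813.081 kg.
After the second burn: m = 813.081 × exp(−890/17649.8) = 813.081 × 0.95082 = 773.094 kg.

final mass ≈ 773 kg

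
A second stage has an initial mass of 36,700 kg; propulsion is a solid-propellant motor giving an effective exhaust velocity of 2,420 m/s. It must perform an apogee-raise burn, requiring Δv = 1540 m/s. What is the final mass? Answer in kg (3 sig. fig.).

Using Δv = v_e ln(m₀/m_f): m₀/m_f = exp(Δv / v_e) = exp(1540 / 2420.0) = exp(0.6364) = 1.8896.
m_f = m₀ / 1.8896 = 36,700 / 1.8896 = 19,422.1 kg.

final mass ≈ 19400 kg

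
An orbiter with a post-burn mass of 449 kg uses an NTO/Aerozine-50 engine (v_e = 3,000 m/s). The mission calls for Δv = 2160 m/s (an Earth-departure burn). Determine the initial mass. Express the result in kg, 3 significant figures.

From the ideal rocket equation, m₀/m_f = exp(Δv / v_e) = exp(2160 / 3000.0) = exp(0.7200) = 2.0544.
m₀ = m_f × 2.0544 = 449 × 2.0544 = 922.426 kg.

initial mass ≈ 922 kg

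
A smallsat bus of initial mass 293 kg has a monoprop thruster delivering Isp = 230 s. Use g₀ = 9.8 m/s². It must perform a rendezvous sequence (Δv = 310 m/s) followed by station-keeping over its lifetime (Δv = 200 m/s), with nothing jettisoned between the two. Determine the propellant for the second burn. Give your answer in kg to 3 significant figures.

v_e = Isp · g₀ = 230 × 9.8 = 2254.0 m/s.
After the first burn: m = 293 × exp(−310/2254.0) = 293 × 0.87151 = 255.352 kg.
After the second burn: m = 255.352 × exp(−200/2254.0) = 255.352 × 0.91509 = 233.67 kg.
Second-burn propellant = 255.352 − 233.67 = 21.682 kg.

propellant for the second burn ≈ 21.7 kg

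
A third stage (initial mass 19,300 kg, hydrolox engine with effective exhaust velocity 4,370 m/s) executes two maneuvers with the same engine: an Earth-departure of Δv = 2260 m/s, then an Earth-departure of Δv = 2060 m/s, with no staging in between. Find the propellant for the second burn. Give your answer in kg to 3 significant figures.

propellant for the second burn ≈ 4330 kg

After the first burn: m = 19300 × exp(−2260/4370.0) = 19300 × 0.59621 = 11,506.9 kg.
After the second burn: m = 11,506.9 × exp(−2060/4370.0) = 11,506.9 × 0.62413 = 7,181.8 kg.
Second-burn propellant = 11,506.9 − 7,181.8 = 4,325.1 kg.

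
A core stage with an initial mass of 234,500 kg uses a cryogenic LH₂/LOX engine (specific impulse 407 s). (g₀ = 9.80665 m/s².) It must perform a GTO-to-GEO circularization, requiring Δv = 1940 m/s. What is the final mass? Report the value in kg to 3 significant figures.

final mass ≈ 144000 kg

v_e = Isp · g₀ = 407 × 9.80665 = 3991.3 m/s.
m₀/m_f = exp(Δv / v_e) = exp(1940 / 3991.3) = exp(0.4861) = 1.6259.
m_f = m₀ / 1.6259 = 234,500 / 1.6259 = 144,228 kg.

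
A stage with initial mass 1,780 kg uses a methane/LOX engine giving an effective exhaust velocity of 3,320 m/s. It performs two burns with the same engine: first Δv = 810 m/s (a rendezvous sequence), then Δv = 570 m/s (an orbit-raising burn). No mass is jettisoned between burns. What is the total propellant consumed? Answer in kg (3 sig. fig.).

total propellant consumed ≈ 605 kg

After the first burn: m = 1780 × exp(−810/3320.0) = 1780 × 0.78351 = 1,394.65 kg.
After the second burn: m = 1,394.65 × exp(−570/3320.0) = 1,394.65 × 0.84224 = 1,174.63 kg.
Total propellant = m₀ − m_final = 1780 − 1,174.63 = 605.37 kg.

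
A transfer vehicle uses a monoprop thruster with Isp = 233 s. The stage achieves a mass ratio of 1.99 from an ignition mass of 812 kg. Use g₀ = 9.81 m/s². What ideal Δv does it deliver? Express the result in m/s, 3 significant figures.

Δv ≈ 1570 m/s

v_e = Isp · g₀ = 233 × 9.81 = 2285.7 m/s.
Using Δv = v_e ln(m₀/m_f): Δv = v_e · ln(1.99) = 2285.7 × 0.6881 ≈ 1572.9 m/s.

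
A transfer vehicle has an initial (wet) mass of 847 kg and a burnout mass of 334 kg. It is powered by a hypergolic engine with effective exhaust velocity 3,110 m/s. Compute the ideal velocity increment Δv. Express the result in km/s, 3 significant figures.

From the ideal rocket equation, Δv = v_e · ln(m₀/m_f) = 3110.0 × ln(2.536) = 3110.0 × 0.9306 ≈ 2894.0 m/s.

Δv ≈ 2.89 km/s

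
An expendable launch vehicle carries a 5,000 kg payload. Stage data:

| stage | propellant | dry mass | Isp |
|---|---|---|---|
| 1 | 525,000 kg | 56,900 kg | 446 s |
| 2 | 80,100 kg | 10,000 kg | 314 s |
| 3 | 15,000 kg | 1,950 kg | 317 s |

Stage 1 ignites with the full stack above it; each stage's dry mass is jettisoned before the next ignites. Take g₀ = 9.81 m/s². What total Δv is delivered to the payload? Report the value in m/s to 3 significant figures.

Ignition mass of stage 1 = 525,000+56,900 + 80,100+10,000 + 15,000+1,950 + 5,000 = 693,950 kg.
Stage 1: m₀ = 693,950 kg, m_f = 693,950 − 525,000 = 168,950 kg; Δv = 446×9.81×ln(4.107) = 4375.3×1.4128 ≈ 6181 m/s.
Stage 2: m₀ = 112,050 kg, m_f = 112,050 − 80,100 = 31,950 kg; Δv = 314×9.81×ln(3.507) = 3080.3×1.2548 ≈ 3865 m/s.
Stage 3: m₀ = 21,950 kg, m_f = 21,950 − 15,000 = 6,950 kg; Δv = 317×9.81×ln(3.158) = 3109.8×1.1500 ≈ 3576 m/s.
Total Δv = 6181 + 3865 + 3576 = 13622 m/s.

Δv ≈ 13600 m/s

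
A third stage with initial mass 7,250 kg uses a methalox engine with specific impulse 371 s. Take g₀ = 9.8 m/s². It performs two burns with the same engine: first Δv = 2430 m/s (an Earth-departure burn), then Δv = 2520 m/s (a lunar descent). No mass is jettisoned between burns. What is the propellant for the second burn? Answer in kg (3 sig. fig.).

v_e = Isp · g₀ = 371 × 9.8 = 3635.8 m/s.
After the first burn: m = 7250 × exp(−2430/3635.8) = 7250 × 0.51255 = 3,715.99 kg.
After the second burn: m = 3,715.99 × exp(−2520/3635.8) = 3,715.99 × 0.50002 = 1,858.07 kg.
Second-burn propellant = 3,715.99 − 1,858.07 = 1,857.92 kg.

propellant for the second burn ≈ 1860 kg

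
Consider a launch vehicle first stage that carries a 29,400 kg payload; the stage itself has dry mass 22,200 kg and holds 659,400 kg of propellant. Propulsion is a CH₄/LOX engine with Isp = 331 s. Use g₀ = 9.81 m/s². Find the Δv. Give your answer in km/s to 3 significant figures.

Δv ≈ 8.52 km/s

v_e = Isp · g₀ = 331 × 9.81 = 3247.1 m/s.
m₀ = payload + dry + propellant = 29,400 + 22,200 + 659,400 = 711,000 kg.
m_f = payload + dry = 29,400 + 22,200 = 51,600 kg.
Rocket equation: Δv = v_e · ln(m₀/m_f) = 3247.1 × ln(13.78) = 3247.1 × 2.6232 ≈ 8517.7 m/s.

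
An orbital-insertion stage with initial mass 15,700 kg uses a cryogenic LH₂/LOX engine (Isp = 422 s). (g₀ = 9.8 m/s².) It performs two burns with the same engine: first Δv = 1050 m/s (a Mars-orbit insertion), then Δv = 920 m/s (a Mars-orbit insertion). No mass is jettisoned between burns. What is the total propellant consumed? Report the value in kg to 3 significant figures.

v_e = Isp · g₀ = 422 × 9.8 = 4135.6 m/s.
After the first burn: m = 15700 × exp(−1050/4135.6) = 15700 × 0.77577 = 12,179.6 kg.
After the second burn: m = 12,179.6 × exp(−920/4135.6) = 12,179.6 × 0.80055 = 9,750.38 kg.
Total propellant = m₀ − m_final = 15700 − 9,750.38 = 5,949.62 kg.

total propellant consumed ≈ 5950 kg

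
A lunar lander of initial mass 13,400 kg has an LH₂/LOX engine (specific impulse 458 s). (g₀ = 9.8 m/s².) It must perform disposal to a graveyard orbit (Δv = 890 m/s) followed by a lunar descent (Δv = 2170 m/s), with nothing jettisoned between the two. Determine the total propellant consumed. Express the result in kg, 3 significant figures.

v_e = Isp · g₀ = 458 × 9.8 = 4488.4 m/s.
After the first burn: m = 13400 × exp(−890/4488.4) = 13400 × 0.82013 = 10,989.7 kg.
After the second burn: m = 10,989.7 × exp(−2170/4488.4) = 10,989.7 × 0.61664 = 6,776.69 kg.
Total propellant = m₀ − m_final = 13400 − 6,776.69 = 6,623.31 kg.

total propellant consumed ≈ 6620 kg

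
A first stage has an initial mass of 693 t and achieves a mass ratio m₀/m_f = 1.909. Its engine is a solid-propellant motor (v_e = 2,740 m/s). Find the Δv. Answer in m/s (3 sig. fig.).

From the ideal rocket equation, Δv = v_e · ln(1.909) = 2740.0 × 0.6466 ≈ 1771.6 m/s.

Δv ≈ 1770 m/s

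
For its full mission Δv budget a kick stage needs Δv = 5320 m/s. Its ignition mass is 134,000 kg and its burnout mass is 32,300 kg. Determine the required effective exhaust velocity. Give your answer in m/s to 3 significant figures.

ln(m₀/m_f) = ln(134000/32300) = ln(4.149) = 1.4228.
From the ideal rocket equation, v_e = Δv / ln(m₀/m_f) = 5320 / 1.4228 = 3739.2 m/s.

v_e ≈ 3740 m/s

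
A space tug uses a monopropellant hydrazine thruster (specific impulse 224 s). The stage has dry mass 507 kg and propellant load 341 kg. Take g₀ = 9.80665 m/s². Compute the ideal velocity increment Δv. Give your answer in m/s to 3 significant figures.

Δv ≈ 1130 m/s

v_e = Isp · g₀ = 224 × 9.80665 = 2196.7 m/s.
m₀ = m_dry + m_prop = 507 + 341 = 848 kg.
Δv = v_e · ln(m₀/m_f) = 2196.7 × ln(1.673) = 2196.7 × 0.5144 ≈ 1129.9 m/s.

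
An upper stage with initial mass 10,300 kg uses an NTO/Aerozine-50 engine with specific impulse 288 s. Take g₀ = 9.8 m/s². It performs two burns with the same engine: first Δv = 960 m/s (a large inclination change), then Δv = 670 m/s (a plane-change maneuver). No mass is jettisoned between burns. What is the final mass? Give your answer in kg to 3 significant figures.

v_e = Isp · g₀ = 288 × 9.8 = 2822.4 m/s.
After the first burn: m = 10300 × exp(−960/2822.4) = 10300 × 0.71167 = 7,330.2 kg.
After the second burn: m = 7,330.2 × exp(−670/2822.4) = 7,330.2 × 0.78869 = 5,781.26 kg.

final mass ≈ 5780 kg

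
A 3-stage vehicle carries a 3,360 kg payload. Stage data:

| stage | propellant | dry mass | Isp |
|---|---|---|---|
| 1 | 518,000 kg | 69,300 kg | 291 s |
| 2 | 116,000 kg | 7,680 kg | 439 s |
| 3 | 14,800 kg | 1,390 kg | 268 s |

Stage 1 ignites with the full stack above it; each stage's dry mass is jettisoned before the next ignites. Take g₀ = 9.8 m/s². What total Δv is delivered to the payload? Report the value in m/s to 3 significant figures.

Δv ≈ 14400 m/s

Ignition mass of stage 1 = 518,000+69,300 + 116,000+7,680 + 14,800+1,390 + 3,360 = 730,530 kg.
Stage 1: m₀ = 730,530 kg, m_f = 730,530 − 518,000 = 212,530 kg; Δv = 291×9.8×ln(3.437) = 2851.8×1.2347 ≈ 3521 m/s.
Stage 2: m₀ = 143,230 kg, m_f = 143,230 − 116,000 = 27,230 kg; Δv = 439×9.8×ln(5.26) = 4302.2×1.6601 ≈ 7142 m/s.
Stage 3: m₀ = 19,550 kg, m_f = 19,550 − 14,800 = 4,750 kg; Δv = 268×9.8×ln(4.116) = 2626.4×1.4148 ≈ 3716 m/s.
Total Δv = 3521 + 7142 + 3716 = 14379 m/s.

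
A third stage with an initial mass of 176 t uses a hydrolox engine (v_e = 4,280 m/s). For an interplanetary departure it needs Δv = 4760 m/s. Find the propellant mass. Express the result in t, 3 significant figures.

propellant mass ≈ 118 t

From the ideal rocket equation, m₀/m_f = exp(Δv / v_e) = exp(4760 / 4280.0) = exp(1.1121) = 3.0409.
m_f = 176 / 3.0409 = 57.8776 t, so propellant = m₀ − m_f = 176 − 57.8776 = 118.1224 t.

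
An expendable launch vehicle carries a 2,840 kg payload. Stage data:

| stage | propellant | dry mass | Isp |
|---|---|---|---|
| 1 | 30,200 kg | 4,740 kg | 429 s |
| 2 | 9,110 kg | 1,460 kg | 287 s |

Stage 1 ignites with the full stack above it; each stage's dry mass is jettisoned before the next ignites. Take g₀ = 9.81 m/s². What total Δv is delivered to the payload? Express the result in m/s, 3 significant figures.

Δv ≈ 7330 m/s

Ignition mass of stage 1 = 30,200+4,740 + 9,110+1,460 + 2,840 = 48,350 kg.
Stage 1: m₀ = 48,350 kg, m_f = 48,350 − 30,200 = 18,150 kg; Δv = 429×9.81×ln(2.664) = 4208.5×0.9798 ≈ 4123 m/s.
Stage 2: m₀ = 13,410 kg, m_f = 13,410 − 9,110 = 4,300 kg; Δv = 287×9.81×ln(3.119) = 2815.5×1.1374 ≈ 3202 m/s.
Total Δv = 4123 + 3202 = 7325 m/s.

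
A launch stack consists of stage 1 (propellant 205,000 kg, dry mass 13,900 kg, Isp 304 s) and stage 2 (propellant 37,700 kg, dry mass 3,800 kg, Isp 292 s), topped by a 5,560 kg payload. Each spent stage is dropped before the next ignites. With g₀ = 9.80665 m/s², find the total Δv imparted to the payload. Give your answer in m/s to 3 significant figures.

Ignition mass of stage 1 = 205,000+13,900 + 37,700+3,800 + 5,560 = 265,960 kg.
Stage 1: m₀ = 265,960 kg, m_f = 265,960 − 205,000 = 60,960 kg; Δv = 304×9.80665×ln(4.363) = 2981.2×1.4731 ≈ 4392 m/s.
Stage 2: m₀ = 47,060 kg, m_f = 47,060 − 37,700 = 9,360 kg; Δv = 292×9.80665×ln(5.028) = 2863.5×1.6150 ≈ 4625 m/s.
Total Δv = 4392 + 4625 = 9017 m/s.

Δv ≈ 9020 m/s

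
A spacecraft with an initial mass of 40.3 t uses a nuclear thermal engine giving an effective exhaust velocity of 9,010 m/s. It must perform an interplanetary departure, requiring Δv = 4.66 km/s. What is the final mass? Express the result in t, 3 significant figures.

Rocket equation: m₀/m_f = exp(Δv / v_e) = exp(4660 / 9010.0) = exp(0.5172) = 1.6773.
m_f = m₀ / 1.6773 = 40.3 / 1.6773 = 24.0267 t.

final mass ≈ 24.0 t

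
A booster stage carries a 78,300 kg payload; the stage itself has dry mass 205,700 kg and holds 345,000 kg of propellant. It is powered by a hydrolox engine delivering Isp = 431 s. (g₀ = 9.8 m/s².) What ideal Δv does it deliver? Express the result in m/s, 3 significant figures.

v_e = Isp · g₀ = 431 × 9.8 = 4223.8 m/s.
m₀ = payload + dry + propellant = 78,300 + 205,700 + 345,000 = 629,000 kg.
m_f = payload + dry = 78,300 + 205,700 = 284,000 kg.
Δv = v_e · ln(m₀/m_f) = 4223.8 × ln(2.215) = 4223.8 × 0.7952 ≈ 3358.6 m/s.

Δv ≈ 3360 m/s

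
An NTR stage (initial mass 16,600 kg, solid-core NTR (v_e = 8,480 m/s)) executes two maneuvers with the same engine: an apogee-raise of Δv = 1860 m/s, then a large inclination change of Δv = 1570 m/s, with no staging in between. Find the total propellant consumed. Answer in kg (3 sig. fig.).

After the first burn: m = 16600 × exp(−1860/8480.0) = 16600 × 0.80305 = 13,330.6 kg.
After the second burn: m = 13,330.6 × exp(−1570/8480.0) = 13,330.6 × 0.83099 = 11,077.6 kg.
Total propellant = m₀ − m_final = 16600 − 11,077.6 = 5,522.4 kg.

total propellant consumed ≈ 5520 kg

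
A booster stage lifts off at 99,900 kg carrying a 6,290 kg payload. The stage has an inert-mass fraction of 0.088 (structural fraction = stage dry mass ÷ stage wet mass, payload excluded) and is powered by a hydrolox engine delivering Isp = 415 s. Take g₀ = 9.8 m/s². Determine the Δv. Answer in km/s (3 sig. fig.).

Stage wet mass = m₀ − payload = 99,900 − 6,290 = 93,610 kg.
Stage dry mass = ε × stage wet mass = 0.088 × 93,610 = 8,237.68 kg.
Burnout mass m_f = stage dry + payload = 8,237.68 + 6,290 = 14,527.68 kg.
v_e = Isp · g₀ = 415 × 9.8 = 4067.0 m/s.
From the ideal rocket equation, Δv = v_e · ln(99,900/14,527.68) = 4067.0 × ln(6.877) = 4067.0 × 1.9281 ≈ 7842 m/s.

Δv ≈ 7.84 km/s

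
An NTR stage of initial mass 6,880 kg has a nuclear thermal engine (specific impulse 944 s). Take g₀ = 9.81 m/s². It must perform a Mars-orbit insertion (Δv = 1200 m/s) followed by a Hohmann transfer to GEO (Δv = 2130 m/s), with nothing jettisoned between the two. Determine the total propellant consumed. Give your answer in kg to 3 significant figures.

v_e = Isp · g₀ = 944 × 9.81 = 9260.6 m/s.
After the first burn: m = 6880 × exp(−1200/9260.6) = 6880 × 0.87846 = 6,043.8 kg.
After the second burn: m = 6,043.8 × exp(−2130/9260.6) = 6,043.8 × 0.79453 = 4,801.98 kg.
Total propellant = m₀ − m_final = 6880 − 4,801.98 = 2,078.02 kg.

total propellant consumed ≈ 2080 kg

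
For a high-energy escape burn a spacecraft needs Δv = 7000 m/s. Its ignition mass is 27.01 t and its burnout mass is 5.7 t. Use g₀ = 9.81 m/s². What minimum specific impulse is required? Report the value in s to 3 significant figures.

ln(m₀/m_f) = ln(27010/5700) = ln(4.739) = 1.5557.
v_e = Δv / ln(m₀/m_f) = 7000 / 1.5557 = 4499.5 m/s.
Isp = v_e / g₀ = 4499.5 / 9.81 = 458.7 s.

Isp ≈ 459 s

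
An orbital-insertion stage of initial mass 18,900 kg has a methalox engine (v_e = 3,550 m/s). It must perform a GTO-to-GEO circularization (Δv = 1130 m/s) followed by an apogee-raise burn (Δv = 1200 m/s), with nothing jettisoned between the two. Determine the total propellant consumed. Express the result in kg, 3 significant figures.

After the first burn: m = 18900 × exp(−1130/3550.0) = 18900 × 0.72738 = 13,747.5 kg.
After the second burn: m = 13,747.5 × exp(−1200/3550.0) = 13,747.5 × 0.71318 = 9,804.44 kg.
Total propellant = m₀ − m_final = 18900 − 9,804.44 = 9,095.56 kg.

total propellant consumed ≈ 9100 kg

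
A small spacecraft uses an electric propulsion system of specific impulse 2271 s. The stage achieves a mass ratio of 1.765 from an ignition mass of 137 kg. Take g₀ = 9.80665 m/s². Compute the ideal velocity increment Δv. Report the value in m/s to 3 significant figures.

Δv ≈ 12700 m/s

v_e = Isp · g₀ = 2271 × 9.80665 = 22270.9 m/s.
Δv = v_e · ln(1.765) = 22270.9 × 0.5682 ≈ 12653.2 m/s.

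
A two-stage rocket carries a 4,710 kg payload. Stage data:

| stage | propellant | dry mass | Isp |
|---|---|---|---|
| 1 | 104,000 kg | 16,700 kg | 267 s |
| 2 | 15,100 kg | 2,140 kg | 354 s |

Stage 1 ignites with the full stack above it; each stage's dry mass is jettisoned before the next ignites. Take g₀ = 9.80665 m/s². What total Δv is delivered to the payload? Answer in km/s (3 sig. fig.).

Ignition mass of stage 1 = 104,000+16,700 + 15,100+2,140 + 4,710 = 142,650 kg.
Stage 1: m₀ = 142,650 kg, m_f = 142,650 − 104,000 = 38,650 kg; Δv = 267×9.80665×ln(3.691) = 2618.4×1.3058 ≈ 3419 m/s.
Stage 2: m₀ = 21,950 kg, m_f = 21,950 − 15,100 = 6,850 kg; Δv = 354×9.80665×ln(3.204) = 3471.6×1.1645 ≈ 4043 m/s.
Total Δv = 3419 + 4043 = 7462 m/s.

Δv ≈ 7.46 km/s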